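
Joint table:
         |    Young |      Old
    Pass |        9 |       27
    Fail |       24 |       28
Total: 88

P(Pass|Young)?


P(Pass|Young) = 9/(9+24) = 9/33 = 3/11

P = 3/11 ≈ 27.27%


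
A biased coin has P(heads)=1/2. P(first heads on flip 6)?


Geometric: P(X=6) = (1-p)^(k-1)×p = (1/2)^5×1/2 = 1/64

P(X=6) = 1/64 ≈ 1.56%


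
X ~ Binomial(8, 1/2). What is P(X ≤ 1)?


P(X ≤ 1) = Σ P(X=i) for i=0..1
P(X=0) = 1/256
P(X=1) = 1/32
Sum = 9/256

P(X ≤ 1) = 9/256 ≈ 3.52%


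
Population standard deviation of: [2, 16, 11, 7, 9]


Mean = 45/5 = 9
  (2-9)²=49
  (16-9)²=49
  (11-9)²=4
  (7-9)²=4
  (9-9)²=0
Σ(x-μ)² = 106
σ² = 106/5

σ = √(106/5) ≈ 4.6043


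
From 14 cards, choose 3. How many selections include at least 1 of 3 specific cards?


Complement: C(14,3) - C(11,3) = 364 - 165 = 199

199


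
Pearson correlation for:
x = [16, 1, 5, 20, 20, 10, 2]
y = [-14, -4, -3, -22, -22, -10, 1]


n=7, Σx=74, Σy=-74, Σxy=-1221, Σx²=1186, Σy²=1290
r = (7×(-1221) - 74×(-74))/√((7×1186 - 74²)(7×1290 - (-74)²))
= -3071/√(2826×3554) = -3071/√10043604 ≈ -3071/3169.1646 ≈ -0.9690

r ≈ -0.9690


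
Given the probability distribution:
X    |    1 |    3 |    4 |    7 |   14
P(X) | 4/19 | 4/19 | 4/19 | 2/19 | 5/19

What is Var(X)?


E[X] = 116/19
E[X²] = 1182/19
Var(X) = E[X²] - (E[X])² = 1182/19 - 13456/361 = 9002/361

Var(X) = 9002/361 ≈ 24.9363


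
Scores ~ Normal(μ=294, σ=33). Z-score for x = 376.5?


z = (x - μ)/σ = (376.5 - 294)/33 = 2.5

z = 2.5


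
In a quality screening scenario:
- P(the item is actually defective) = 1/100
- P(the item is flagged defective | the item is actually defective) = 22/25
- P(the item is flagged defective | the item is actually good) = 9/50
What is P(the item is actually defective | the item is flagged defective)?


Using Bayes' theorem:
P(A|B) = P(B|A)·P(A) / P(B)

P(the item is flagged defective) = 22/25 × 1/100 + 9/50 × 99/100
= 11/1250 + 891/5000 = 187/1000

P(the item is actually defective|the item is flagged defective) = (11/1250) / (187/1000) = 4/85

P(the item is actually defective|the item is flagged defective) = 4/85 ≈ 4.71%


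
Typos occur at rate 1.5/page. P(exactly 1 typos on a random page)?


Poisson(λ=1.5): P(X=1) = e^(-λ)×λ^k/k!
= e^(-1.5) × 1.5^1 / 1!
≈ 0.2231301601 × 1.5 / 1 ≈ 0.334695

P(X=1) ≈ 0.334695 ≈ 33.47%


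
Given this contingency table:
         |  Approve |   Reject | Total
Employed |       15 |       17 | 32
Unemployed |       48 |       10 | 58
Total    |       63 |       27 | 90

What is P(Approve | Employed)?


P(Approve | Employed) = 15/(15+17) = 15/32

P(Approve|Employed) = 15/32 ≈ 46.88%


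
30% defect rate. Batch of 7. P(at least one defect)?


P(all good) = (7/10)^7 = 823543/10000000
P(≥1 defect) = 9176457/10000000

P = 9176457/10000000 ≈ 91.76%


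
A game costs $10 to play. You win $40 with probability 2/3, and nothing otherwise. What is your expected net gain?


E[gain] = (40-10)×2/3 + (-10)×1/3
= 20 - 10/3 = 50/3

Expected net gain = $50/3 ≈ $16.67


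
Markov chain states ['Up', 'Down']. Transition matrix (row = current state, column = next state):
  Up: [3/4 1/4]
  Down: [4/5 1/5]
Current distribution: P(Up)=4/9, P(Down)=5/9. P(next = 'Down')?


P(next=Down) = Σᵢ P(now=i)×P(i→Down)
= 4/9×1/4 + 5/9×1/5
= 1/9 + 1/9 = 2/9

P = 2/9 ≈ 0.2222


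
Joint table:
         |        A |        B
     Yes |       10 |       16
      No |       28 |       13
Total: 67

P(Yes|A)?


P(Yes|A) = 10/(10+28) = 10/38 = 5/19

P = 5/19 ≈ 26.32%


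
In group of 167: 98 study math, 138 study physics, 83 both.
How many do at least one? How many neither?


|A∪B| = 98+138-83 = 153
Neither = 167-153 = 14

At least one: 153; Neither: 14


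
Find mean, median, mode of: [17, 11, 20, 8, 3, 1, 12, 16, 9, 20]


Sorted: [1, 3, 8, 9, 11, 12, 16, 17, 20, 20]
Mean = 117/10
Median = 23/2
Freq: {17: 1, 11: 1, 20: 2, 8: 1, 3: 1, 1: 1, 12: 1, 16: 1, 9: 1}
Mode: [20]

Mean=117/10, Median=23/2, Mode=20


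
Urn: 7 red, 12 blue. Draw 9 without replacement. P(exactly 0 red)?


Hypergeometric: C(7,0)×C(12,9)/C(19,9)
= 1×220/92378 = 10/4199

P(X=0) = 10/4199 ≈ 0.24%


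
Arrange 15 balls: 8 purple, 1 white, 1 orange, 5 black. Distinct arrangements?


15!/(8!×1!×1!×5!) = 270270

270270


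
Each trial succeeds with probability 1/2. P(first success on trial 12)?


Geometric: P(X=12) = (1-p)^(k-1)×p = (1/2)^11×1/2 = 1/4096

P(X=12) = 1/4096 ≈ 0.02%


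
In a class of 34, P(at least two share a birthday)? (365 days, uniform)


P(all different) = Π(365-i)/365 for i=0..33
= 0.204683
P(match) = 1 - 0.204683 = 0.795317

P ≈ 0.7953 ≈ 79.53%


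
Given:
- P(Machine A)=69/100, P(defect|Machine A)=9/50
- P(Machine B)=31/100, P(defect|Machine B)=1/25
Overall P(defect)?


P(B) = Σ P(B|Aᵢ)×P(Aᵢ)
  9/50×69/100 = 621/5000
  1/25×31/100 = 31/2500
Sum = 683/5000

P(defect) = 683/5000 ≈ 13.66%


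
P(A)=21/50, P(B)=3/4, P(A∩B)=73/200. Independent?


P(A)×P(B) = 63/200
P(A∩B) = 73/200
Not equal → NOT independent

No, not independent


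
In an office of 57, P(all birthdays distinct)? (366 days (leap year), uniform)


P(all different) = Π(366-i)/366 for i=0..56
= (366/366)×(365/366)×...×(310/366)
= 0.010010

P ≈ 0.0100 ≈ 1.00%


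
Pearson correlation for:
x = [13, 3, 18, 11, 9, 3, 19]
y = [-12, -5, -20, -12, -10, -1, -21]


n=7, Σx=76, Σy=-81, Σxy=-1155, Σx²=1074, Σy²=1255
r = (7×(-1155) - 76×(-81))/√((7×1074 - 76²)(7×1255 - (-81)²))
= -1929/√(1742×2224) = -1929/√3874208 ≈ -1929/1968.3008 ≈ -0.9800

r ≈ -0.9800


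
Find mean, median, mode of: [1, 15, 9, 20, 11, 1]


Sorted: [1, 1, 9, 11, 15, 20]
Mean = 57/6 = 19/2
Median = 10
Freq: {1: 2, 15: 1, 9: 1, 20: 1, 11: 1}
Mode: [1]

Mean=19/2, Median=10, Mode=1


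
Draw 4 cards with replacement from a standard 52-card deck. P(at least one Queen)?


P(not a Queen) = 48/52 = 12/13
P(none in 4 draws) = (12/13)^4 = 20736/28561
P(≥1 Queen) = 1 - 20736/28561 = 7825/28561

P = 7825/28561 ≈ 27.40%


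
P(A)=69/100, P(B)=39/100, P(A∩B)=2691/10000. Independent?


P(A)×P(B) = 2691/10000
P(A∩B) = 2691/10000
Equal ✓ → Independent

Yes, independent


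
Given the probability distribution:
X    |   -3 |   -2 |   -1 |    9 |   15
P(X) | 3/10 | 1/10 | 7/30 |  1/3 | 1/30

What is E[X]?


E[X] = Σ x·P(X=x)
= (-3)×(3/10) + (-2)×(1/10) + (-1)×(7/30) + (9)×(1/3) + (15)×(1/30)
= 13/6

E[X] = 13/6


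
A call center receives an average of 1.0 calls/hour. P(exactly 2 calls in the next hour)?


Poisson(λ=1.0): P(X=2) = e^(-λ)×λ^k/k!
= e^(-1.0) × 1.0^2 / 2!
≈ 0.3678794412 × 1 / 2 ≈ 0.183940

P(X=2) ≈ 0.183940 ≈ 18.39%


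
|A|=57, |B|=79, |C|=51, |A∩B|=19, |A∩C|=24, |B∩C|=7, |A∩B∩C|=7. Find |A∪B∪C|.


|A∪B∪C| = 57+79+51-19-24-7+7 = 144

|A∪B∪C| = 144


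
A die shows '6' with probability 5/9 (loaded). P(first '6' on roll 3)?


Geometric: P(X=3) = (1-p)^(k-1)×p = (4/9)^2×5/9 = 80/729

P(X=3) = 80/729 ≈ 10.97%


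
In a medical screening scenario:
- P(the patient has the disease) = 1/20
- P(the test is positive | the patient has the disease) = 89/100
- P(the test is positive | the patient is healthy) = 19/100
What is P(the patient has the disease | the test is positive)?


Using Bayes' theorem:
P(A|B) = P(B|A)·P(A) / P(B)

P(the test is positive) = 89/100 × 1/20 + 19/100 × 19/20
= 89/2000 + 361/2000 = 9/40

P(the patient has the disease|the test is positive) = (89/2000) / (9/40) = 89/450

P(the patient has the disease|the test is positive) = 89/450 ≈ 19.78%


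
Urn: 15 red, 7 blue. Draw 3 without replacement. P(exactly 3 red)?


Hypergeometric: C(15,3)×C(7,0)/C(22,3)
= 455×1/1540 = 13/44

P(X=3) = 13/44 ≈ 29.55%


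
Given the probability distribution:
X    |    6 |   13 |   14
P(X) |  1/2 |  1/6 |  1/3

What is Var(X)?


E[X] = 59/6
E[X²] = 223/2
Var(X) = E[X²] - (E[X])² = 223/2 - 3481/36 = 533/36

Var(X) = 533/36 ≈ 14.8056


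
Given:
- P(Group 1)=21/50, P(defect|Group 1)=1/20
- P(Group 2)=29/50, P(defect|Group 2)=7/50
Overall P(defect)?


P(B) = Σ P(B|Aᵢ)×P(Aᵢ)
  1/20×21/50 = 21/1000
  7/50×29/50 = 203/2500
Sum = 511/5000

P(defect) = 511/5000 ≈ 10.22%


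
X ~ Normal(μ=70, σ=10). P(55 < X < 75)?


z₁=(55-70)/10=-1.5, z₂=(75-70)/10=0.5
P = Φ(0.5) - Φ(-1.5) = 0.691462 - 0.066807 = 0.624655 ≈ 0.6247

P(55 < X < 75) ≈ 0.6247


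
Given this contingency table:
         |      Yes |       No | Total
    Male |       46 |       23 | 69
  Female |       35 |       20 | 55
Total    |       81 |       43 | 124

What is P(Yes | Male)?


P(Yes | Male) = 46/(46+23) = 46/69 = 2/3

P(Yes|Male) = 2/3 ≈ 66.67%


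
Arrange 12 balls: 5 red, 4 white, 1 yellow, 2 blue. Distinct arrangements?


12!/(5!×4!×1!×2!) = 83160

83160


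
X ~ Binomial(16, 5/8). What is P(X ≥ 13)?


P(X ≥ 13) = Σ P(X=i) for i=13..16
P(X=13) = 1153564453125/17592186044416
P(X=14) = 823974609375/35184372088832
P(X=15) = 91552734375/17592186044416
P(X=16) = 152587890625/281474976710656
Sum = 26666259765625/281474976710656

P(X ≥ 13) = 26666259765625/281474976710656 ≈ 9.47%


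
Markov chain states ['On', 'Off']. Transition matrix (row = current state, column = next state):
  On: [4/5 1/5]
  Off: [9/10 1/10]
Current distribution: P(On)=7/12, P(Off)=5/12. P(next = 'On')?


P(next=On) = Σᵢ P(now=i)×P(i→On)
= 7/12×4/5 + 5/12×9/10
= 7/15 + 3/8 = 101/120

P = 101/120 ≈ 0.8417


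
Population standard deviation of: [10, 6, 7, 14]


Mean = 37/4
  (10-37/4)²=9/16
  (6-37/4)²=169/16
  (7-37/4)²=81/16
  (14-37/4)²=361/16
Σ(x-μ)² = 155/4
σ² = (155/4)/4 = 155/16

σ = √(155/16) ≈ 3.1125


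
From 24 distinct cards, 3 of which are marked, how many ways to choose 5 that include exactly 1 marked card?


Choose 1 of the 3 marked cards and 4 of the other 21 cards:
C(3,1)×C(21,4) = 3×5985 = 17955

17955


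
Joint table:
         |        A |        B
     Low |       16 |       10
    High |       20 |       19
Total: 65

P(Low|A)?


P(Low|A) = 16/(16+20) = 16/36 = 4/9

P = 4/9 ≈ 44.44%


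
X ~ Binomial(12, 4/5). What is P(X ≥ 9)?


P(X ≥ 9) = Σ P(X=i) for i=9..12
P(X=9) = 11534336/48828125
P(X=10) = 69206016/244140625
P(X=11) = 50331648/244140625
P(X=12) = 16777216/244140625
Sum = 38797312/48828125

P(X ≥ 9) = 38797312/48828125 ≈ 79.46%


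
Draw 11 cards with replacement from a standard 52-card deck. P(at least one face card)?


P(not a face card) = 40/52 = 10/13
P(none in 11 draws) = (10/13)^11 = 100000000000/1792160394037
P(≥1 face card) = 1 - 100000000000/1792160394037 = 1692160394037/1792160394037

P = 1692160394037/1792160394037 ≈ 94.42%


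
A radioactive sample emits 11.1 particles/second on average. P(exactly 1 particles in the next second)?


Poisson(λ=11.1): P(X=1) = e^(-λ)×λ^k/k!
= e^(-11.1) × 11.1^1 / 1!
≈ 1.511232382e-05 × 11.1 / 1 ≈ 0.000168

P(X=1) ≈ 0.000168 ≈ 0.02%


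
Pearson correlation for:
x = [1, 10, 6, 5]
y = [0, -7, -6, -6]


n=4, Σx=22, Σy=-19, Σxy=-136, Σx²=162, Σy²=121
r = (4×(-136) - 22×(-19))/√((4×162 - 22²)(4×121 - (-19)²))
= -126/√(164×123) = -126/√20172 ≈ -126/142.0282 ≈ -0.8871

r ≈ -0.8871


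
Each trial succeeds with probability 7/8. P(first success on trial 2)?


Geometric: P(X=2) = (1-p)^(k-1)×p = (1/8)^1×7/8 = 7/64

P(X=2) = 7/64 ≈ 10.94%


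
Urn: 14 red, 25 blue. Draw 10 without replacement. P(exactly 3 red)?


Hypergeometric: C(14,3)×C(25,7)/C(39,10)
= 364×480700/635745396 = 16100/58497

P(X=3) = 16100/58497 ≈ 27.52%


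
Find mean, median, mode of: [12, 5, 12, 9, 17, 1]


Sorted: [1, 5, 9, 12, 12, 17]
Mean = 56/6 = 28/3
Median = 21/2
Freq: {12: 2, 5: 1, 9: 1, 17: 1, 1: 1}
Mode: [12]

Mean=28/3, Median=21/2, Mode=12


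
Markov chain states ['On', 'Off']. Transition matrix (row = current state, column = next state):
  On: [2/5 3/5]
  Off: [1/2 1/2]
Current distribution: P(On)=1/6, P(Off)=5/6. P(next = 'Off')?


P(next=Off) = Σᵢ P(now=i)×P(i→Off)
= 1/6×3/5 + 5/6×1/2
= 1/10 + 5/12 = 31/60

P = 31/60 ≈ 0.5167


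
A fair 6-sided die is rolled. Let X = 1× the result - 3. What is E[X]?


E[die] = (1+6)/2 = 7/2
E[X] = 1×7/2 - 3 = 1/2

E[X] = 1/2


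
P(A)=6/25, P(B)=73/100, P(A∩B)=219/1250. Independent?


P(A)×P(B) = 219/1250
P(A∩B) = 219/1250
Equal ✓ → Independent

Yes, independent


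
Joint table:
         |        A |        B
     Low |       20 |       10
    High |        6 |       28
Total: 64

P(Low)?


P(Low) = (20+10)/64 = 30/64 = 15/32

P(Low) = 15/32 ≈ 46.88%


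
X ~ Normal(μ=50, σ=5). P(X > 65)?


z = (65-50)/5 = 3.0
P(X > 65) = 1 - P(Z ≤ 3.0) = 1 - 0.9987 = 0.0013

P(X > 65) ≈ 0.0013


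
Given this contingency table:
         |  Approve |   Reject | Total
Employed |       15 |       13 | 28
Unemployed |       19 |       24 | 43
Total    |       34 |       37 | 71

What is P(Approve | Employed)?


P(Approve | Employed) = 15/(15+13) = 15/28

P(Approve|Employed) = 15/28 ≈ 53.57%


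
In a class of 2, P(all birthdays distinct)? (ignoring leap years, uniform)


P(all different) = Π(365-i)/365 for i=0..1
= (365/365)×(364/365)×...×(364/365)
= 0.997260

P ≈ 0.9973 ≈ 99.73%


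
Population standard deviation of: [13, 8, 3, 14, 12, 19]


Mean = 69/6 = 23/2
  (13-23/2)²=9/4
  (8-23/2)²=49/4
  (3-23/2)²=289/4
  (14-23/2)²=25/4
  (12-23/2)²=1/4
  (19-23/2)²=225/4
Σ(x-μ)² = 299/2
σ² = (299/2)/6 = 299/12

σ = √(299/12) ≈ 4.9917


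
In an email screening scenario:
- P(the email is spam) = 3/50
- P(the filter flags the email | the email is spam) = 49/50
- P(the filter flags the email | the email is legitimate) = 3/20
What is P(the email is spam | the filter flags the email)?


Using Bayes' theorem:
P(A|B) = P(B|A)·P(A) / P(B)

P(the filter flags the email) = 49/50 × 3/50 + 3/20 × 47/50
= 147/2500 + 141/1000 = 999/5000

P(the email is spam|the filter flags the email) = (147/2500) / (999/5000) = 98/333

P(the email is spam|the filter flags the email) = 98/333 ≈ 29.43%


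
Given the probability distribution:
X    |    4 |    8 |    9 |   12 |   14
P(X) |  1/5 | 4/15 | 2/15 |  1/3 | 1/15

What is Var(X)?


E[X] = 136/15
E[X²] = 1382/15
Var(X) = E[X²] - (E[X])² = 1382/15 - 18496/225 = 2234/225

Var(X) = 2234/225 ≈ 9.9289


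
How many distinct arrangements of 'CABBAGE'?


Letters: 7, freq: {'C': 1, 'A': 2, 'B': 2, 'G': 1, 'E': 1}
7!/(1!×2!×2!×1!×1!) = 5040/4 = 1260

1260


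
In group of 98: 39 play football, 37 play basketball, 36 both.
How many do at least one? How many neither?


|A∪B| = 39+37-36 = 40
Neither = 98-40 = 58

At least one: 40; Neither: 58


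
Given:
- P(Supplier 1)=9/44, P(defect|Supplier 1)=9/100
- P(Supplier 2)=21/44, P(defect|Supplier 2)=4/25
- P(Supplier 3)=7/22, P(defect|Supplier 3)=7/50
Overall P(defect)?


P(B) = Σ P(B|Aᵢ)×P(Aᵢ)
  9/100×9/44 = 81/4400
  4/25×21/44 = 21/275
  7/50×7/22 = 49/1100
Sum = 613/4400

P(defect) = 613/4400 ≈ 13.93%


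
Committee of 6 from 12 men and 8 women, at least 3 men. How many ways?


Count by #men:
  3M,3W: C(12,3)×C(8,3)=12320
  4M,2W: C(12,4)×C(8,2)=13860
  5M,1W: C(12,5)×C(8,1)=6336
  6M,0W: C(12,6)×C(8,0)=924
Total = 33440

33440


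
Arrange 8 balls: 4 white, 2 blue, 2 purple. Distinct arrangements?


8!/(4!×2!×2!) = 420

420


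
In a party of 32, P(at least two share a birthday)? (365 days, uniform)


P(all different) = Π(365-i)/365 for i=0..31
= 0.246652
P(match) = 1 - 0.246652 = 0.753348

P ≈ 0.7533 ≈ 75.33%


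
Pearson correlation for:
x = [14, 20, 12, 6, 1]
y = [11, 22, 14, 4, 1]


n=5, Σx=53, Σy=52, Σxy=787, Σx²=777, Σy²=818
r = (5×787 - 53×52)/√((5×777 - 53²)(5×818 - 52²))
= 1179/√(1076×1386) = 1179/√1491336 ≈ 1179/1221.2027 ≈ 0.9654

r ≈ 0.9654


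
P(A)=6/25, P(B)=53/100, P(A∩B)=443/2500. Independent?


P(A)×P(B) = 159/1250
P(A∩B) = 443/2500
Not equal → NOT independent

No, not independent


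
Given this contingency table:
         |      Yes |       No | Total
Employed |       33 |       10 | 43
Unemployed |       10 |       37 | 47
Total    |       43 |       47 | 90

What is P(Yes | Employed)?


P(Yes | Employed) = 33/(33+10) = 33/43

P(Yes|Employed) = 33/43 ≈ 76.74%


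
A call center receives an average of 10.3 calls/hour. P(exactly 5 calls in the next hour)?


Poisson(λ=10.3): P(X=5) = e^(-λ)×λ^k/k!
= e^(-10.3) × 10.3^5 / 5!
≈ 3.363309519e-05 × 115927.40743 / 120 ≈ 0.032492

P(X=5) ≈ 0.032492 ≈ 3.25%


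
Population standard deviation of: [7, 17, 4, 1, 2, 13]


Mean = 44/6 = 22/3
  (7-22/3)²=1/9
  (17-22/3)²=841/9
  (4-22/3)²=100/9
  (1-22/3)²=361/9
  (2-22/3)²=256/9
  (13-22/3)²=289/9
Σ(x-μ)² = 616/3
σ² = (616/3)/6 = 308/9

σ = √(308/9) ≈ 5.8500


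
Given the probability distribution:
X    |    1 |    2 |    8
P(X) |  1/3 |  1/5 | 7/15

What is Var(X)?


E[X] = 67/15
E[X²] = 31
Var(X) = E[X²] - (E[X])² = 31 - 4489/225 = 2486/225

Var(X) = 2486/225 ≈ 11.0489


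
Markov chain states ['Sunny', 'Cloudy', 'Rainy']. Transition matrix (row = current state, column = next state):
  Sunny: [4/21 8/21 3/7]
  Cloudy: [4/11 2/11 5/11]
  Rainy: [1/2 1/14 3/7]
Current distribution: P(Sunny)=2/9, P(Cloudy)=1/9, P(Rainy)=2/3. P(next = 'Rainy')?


P(next=Rainy) = Σᵢ P(now=i)×P(i→Rainy)
= 2/9×3/7 + 1/9×5/11 + 2/3×3/7
= 2/21 + 5/99 + 2/7 = 299/693

P = 299/693 ≈ 0.4315


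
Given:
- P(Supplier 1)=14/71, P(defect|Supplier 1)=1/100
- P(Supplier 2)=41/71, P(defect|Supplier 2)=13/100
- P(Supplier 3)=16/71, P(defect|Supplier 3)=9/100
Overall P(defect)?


P(B) = Σ P(B|Aᵢ)×P(Aᵢ)
  1/100×14/71 = 7/3550
  13/100×41/71 = 533/7100
  9/100×16/71 = 36/1775
Sum = 691/7100

P(defect) = 691/7100 ≈ 9.73%


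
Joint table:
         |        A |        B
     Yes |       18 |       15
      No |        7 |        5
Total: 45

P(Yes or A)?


P(Yes∨A) = P(Yes) + P(A) - P(Yes∧A)
= (33 + 25 - 18)/45 = 40/45 = 8/9

P = 8/9 ≈ 88.89%


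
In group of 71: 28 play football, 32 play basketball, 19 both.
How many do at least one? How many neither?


|A∪B| = 28+32-19 = 41
Neither = 71-41 = 30

At least one: 41; Neither: 30


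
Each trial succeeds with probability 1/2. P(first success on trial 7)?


Geometric: P(X=7) = (1-p)^(k-1)×p = (1/2)^6×1/2 = 1/128

P(X=7) = 1/128 ≈ 0.78%


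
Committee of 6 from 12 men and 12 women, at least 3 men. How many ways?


Count by #men:
  3M,3W: C(12,3)×C(12,3)=48400
  4M,2W: C(12,4)×C(12,2)=32670
  5M,1W: C(12,5)×C(12,1)=9504
  6M,0W: C(12,6)×C(12,0)=924
Total = 91498

91498


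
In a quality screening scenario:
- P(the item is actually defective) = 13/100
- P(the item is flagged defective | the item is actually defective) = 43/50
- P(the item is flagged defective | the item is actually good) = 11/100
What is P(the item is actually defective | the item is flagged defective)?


Using Bayes' theorem:
P(A|B) = P(B|A)·P(A) / P(B)

P(the item is flagged defective) = 43/50 × 13/100 + 11/100 × 87/100
= 559/5000 + 957/10000 = 83/400

P(the item is actually defective|the item is flagged defective) = (559/5000) / (83/400) = 1118/2075

P(the item is actually defective|the item is flagged defective) = 1118/2075 ≈ 53.88%


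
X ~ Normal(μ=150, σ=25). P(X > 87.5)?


z = (87.5-150)/25 = -2.5
P(X > 87.5) = 1 - P(Z ≤ -2.5) = 1 - 0.0062 = 0.9938

P(X > 87.5) ≈ 0.9938


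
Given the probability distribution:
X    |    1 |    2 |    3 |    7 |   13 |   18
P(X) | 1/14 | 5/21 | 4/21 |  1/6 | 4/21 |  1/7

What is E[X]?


E[X] = Σ x·P(X=x)
= (1)×(1/14) + (2)×(5/21) + (3)×(4/21) + (7)×(1/6) + (13)×(4/21) + (18)×(1/7)
= 22/3

E[X] = 22/3


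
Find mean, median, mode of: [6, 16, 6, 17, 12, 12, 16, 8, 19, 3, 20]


Sorted: [3, 6, 6, 8, 12, 12, 16, 16, 17, 19, 20]
Mean = 135/11
Median = 12
Freq: {6: 2, 16: 2, 17: 1, 12: 2, 8: 1, 19: 1, 3: 1, 20: 1}
Mode: [6, 12, 16]

Mean=135/11, Median=12, Mode=[6, 12, 16]


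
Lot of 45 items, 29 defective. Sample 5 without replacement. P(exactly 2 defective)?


Hypergeometric: C(29,2)×C(16,3)/C(45,5)
= 406×560/1221759 = 32480/174537

P(X=2) = 32480/174537 ≈ 18.61%


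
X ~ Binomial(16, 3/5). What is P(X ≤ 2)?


P(X ≤ 2) = Σ P(X=i) for i=0..2
P(X=0) = 65536/152587890625
P(X=1) = 1572864/152587890625
P(X=2) = 3538944/30517578125
Sum = 3866624/30517578125

P(X ≤ 2) = 3866624/30517578125 ≈ 0.01%


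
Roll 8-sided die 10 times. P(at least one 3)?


P(no 3)^10 = (7/8)^10 = 282475249/1073741824
P(≥1) = 1 - 282475249/1073741824 = 791266575/1073741824

P = 791266575/1073741824 ≈ 73.69%


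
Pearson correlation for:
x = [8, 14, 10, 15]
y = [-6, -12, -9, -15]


n=4, Σx=47, Σy=-42, Σxy=-531, Σx²=585, Σy²=486
r = (4×(-531) - 47×(-42))/√((4×585 - 47²)(4×486 - (-42)²))
= -150/√(131×180) = -150/√23580 ≈ -150/153.5578 ≈ -0.9768

r ≈ -0.9768


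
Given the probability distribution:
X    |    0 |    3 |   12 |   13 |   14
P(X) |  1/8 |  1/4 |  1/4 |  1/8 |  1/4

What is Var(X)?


E[X] = 71/8
E[X²] = 867/8
Var(X) = E[X²] - (E[X])² = 867/8 - 5041/64 = 1895/64

Var(X) = 1895/64 ≈ 29.6094


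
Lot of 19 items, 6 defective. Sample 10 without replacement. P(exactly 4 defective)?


Hypergeometric: C(6,4)×C(13,6)/C(19,10)
= 15×1716/92378 = 90/323

P(X=4) = 90/323 ≈ 27.86%


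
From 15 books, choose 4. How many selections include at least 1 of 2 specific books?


Complement: C(15,4) - C(13,4) = 1365 - 715 = 650

650


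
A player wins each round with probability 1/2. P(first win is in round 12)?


Geometric: P(X=12) = (1-p)^(k-1)×p = (1/2)^11×1/2 = 1/4096

P(X=12) = 1/4096 ≈ 0.02%


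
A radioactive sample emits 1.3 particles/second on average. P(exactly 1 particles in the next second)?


Poisson(λ=1.3): P(X=1) = e^(-λ)×λ^k/k!
= e^(-1.3) × 1.3^1 / 1!
≈ 0.272531793 × 1.3 / 1 ≈ 0.354291

P(X=1) ≈ 0.354291 ≈ 35.43%


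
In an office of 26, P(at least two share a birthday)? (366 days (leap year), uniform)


P(all different) = Π(366-i)/366 for i=0..25
= 0.402786
P(match) = 1 - 0.402786 = 0.597214

P ≈ 0.5972 ≈ 59.72%


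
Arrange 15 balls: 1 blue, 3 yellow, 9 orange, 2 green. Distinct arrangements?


15!/(1!×3!×9!×2!) = 300300

300300


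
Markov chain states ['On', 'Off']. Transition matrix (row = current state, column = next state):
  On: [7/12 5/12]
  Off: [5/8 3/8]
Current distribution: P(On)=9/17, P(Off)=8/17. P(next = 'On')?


P(next=On) = Σᵢ P(now=i)×P(i→On)
= 9/17×7/12 + 8/17×5/8
= 21/68 + 5/17 = 41/68

P = 41/68 ≈ 0.6029


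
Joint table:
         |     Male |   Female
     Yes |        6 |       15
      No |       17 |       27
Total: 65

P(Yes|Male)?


P(Yes|Male) = 6/(6+17) = 6/23

P = 6/23 ≈ 26.09%


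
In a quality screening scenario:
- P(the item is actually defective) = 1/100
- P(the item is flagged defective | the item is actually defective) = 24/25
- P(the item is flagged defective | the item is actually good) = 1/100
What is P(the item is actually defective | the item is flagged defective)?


Using Bayes' theorem:
P(A|B) = P(B|A)·P(A) / P(B)

P(the item is flagged defective) = 24/25 × 1/100 + 1/100 × 99/100
= 6/625 + 99/10000 = 39/2000

P(the item is actually defective|the item is flagged defective) = (6/625) / (39/2000) = 32/65

P(the item is actually defective|the item is flagged defective) = 32/65 ≈ 49.23%


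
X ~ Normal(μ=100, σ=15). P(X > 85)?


z = (85-100)/15 = -1.0
P(X > 85) = 1 - P(Z ≤ -1.0) = 1 - 0.1587 = 0.8413

P(X > 85) ≈ 0.8413


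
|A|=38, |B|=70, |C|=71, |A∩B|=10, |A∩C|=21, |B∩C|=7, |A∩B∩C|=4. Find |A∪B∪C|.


|A∪B∪C| = 38+70+71-10-21-7+4 = 145

|A∪B∪C| = 145


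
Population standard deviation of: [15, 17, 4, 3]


Mean = 39/4
  (15-39/4)²=441/16
  (17-39/4)²=841/16
  (4-39/4)²=529/16
  (3-39/4)²=729/16
Σ(x-μ)² = 635/4
σ² = (635/4)/4 = 635/16

σ = √(635/16) ≈ 6.2998


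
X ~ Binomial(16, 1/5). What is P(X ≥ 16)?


P(X ≥ 16) = Σ P(X=i) for i=16..16
P(X=16) = 1/152587890625
Sum = 1/152587890625

P(X ≥ 16) = 1/152587890625 ≈ 0.00%


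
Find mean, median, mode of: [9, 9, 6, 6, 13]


Sorted: [6, 6, 9, 9, 13]
Mean = 43/5
Median = 9
Freq: {9: 2, 6: 2, 13: 1}
Mode: [6, 9]

Mean=43/5, Median=9, Mode=[6, 9]


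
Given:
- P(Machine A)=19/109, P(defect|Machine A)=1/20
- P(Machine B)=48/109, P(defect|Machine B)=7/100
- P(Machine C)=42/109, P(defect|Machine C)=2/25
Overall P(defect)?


P(B) = Σ P(B|Aᵢ)×P(Aᵢ)
  1/20×19/109 = 19/2180
  7/100×48/109 = 84/2725
  2/25×42/109 = 84/2725
Sum = 767/10900

P(defect) = 767/10900 ≈ 7.04%


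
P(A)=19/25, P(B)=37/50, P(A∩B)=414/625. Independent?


P(A)×P(B) = 703/1250
P(A∩B) = 414/625
Not equal → NOT independent

No, not independent


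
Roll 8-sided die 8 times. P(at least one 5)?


P(no 5)^8 = (7/8)^8 = 5764801/16777216
P(≥1) = 1 - 5764801/16777216 = 11012415/16777216

P = 11012415/16777216 ≈ 65.64%


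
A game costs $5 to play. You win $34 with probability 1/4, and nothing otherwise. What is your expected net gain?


E[gain] = (34-5)×1/4 + (-5)×3/4
= 29/4 - 15/4 = 7/2

Expected net gain = $7/2 ≈ $3.50


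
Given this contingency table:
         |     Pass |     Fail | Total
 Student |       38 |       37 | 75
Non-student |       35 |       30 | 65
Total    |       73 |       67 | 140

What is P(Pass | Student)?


P(Pass | Student) = 38/(38+37) = 38/75

P(Pass|Student) = 38/75 ≈ 50.67%


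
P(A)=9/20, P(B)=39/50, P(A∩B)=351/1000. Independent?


P(A)×P(B) = 351/1000
P(A∩B) = 351/1000
Equal ✓ → Independent

Yes, independent


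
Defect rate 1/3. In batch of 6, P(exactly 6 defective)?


Binomial: P(X=6) = C(6,6)×p^6×(1-p)^0
= 1 × 1/729 × 1 = 1/729

P(X=6) = 1/729 ≈ 0.14%


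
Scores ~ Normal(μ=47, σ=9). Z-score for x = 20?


z = (x - μ)/σ = (20 - 47)/9 = -3.0

z = -3.0


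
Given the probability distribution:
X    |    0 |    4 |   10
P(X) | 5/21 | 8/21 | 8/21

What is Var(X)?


E[X] = 16/3
E[X²] = 928/21
Var(X) = E[X²] - (E[X])² = 928/21 - 256/9 = 992/63

Var(X) = 992/63 ≈ 15.7460


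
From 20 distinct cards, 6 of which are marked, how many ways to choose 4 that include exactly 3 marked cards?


Choose 3 of the 6 marked cards and 1 of the other 14 cards:
C(6,3)×C(14,1) = 20×14 = 280

280


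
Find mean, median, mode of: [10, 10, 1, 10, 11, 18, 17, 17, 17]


Sorted: [1, 10, 10, 10, 11, 17, 17, 17, 18]
Mean = 111/9 = 37/3
Median = 11
Freq: {10: 3, 1: 1, 11: 1, 18: 1, 17: 3}
Mode: [10, 17]

Mean=37/3, Median=11, Mode=[10, 17]


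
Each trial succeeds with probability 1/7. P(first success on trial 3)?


Geometric: P(X=3) = (1-p)^(k-1)×p = (6/7)^2×1/7 = 36/343

P(X=3) = 36/343 ≈ 10.50%


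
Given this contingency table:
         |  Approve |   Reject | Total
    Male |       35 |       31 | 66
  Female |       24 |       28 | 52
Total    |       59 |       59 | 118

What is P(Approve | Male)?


P(Approve | Male) = 35/(35+31) = 35/66

P(Approve|Male) = 35/66 ≈ 53.03%


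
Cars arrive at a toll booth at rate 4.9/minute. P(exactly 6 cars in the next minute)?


Poisson(λ=4.9): P(X=6) = e^(-λ)×λ^k/k!
= e^(-4.9) × 4.9^6 / 6!
≈ 0.007446583071 × 13841.287201 / 720 ≈ 0.143153

P(X=6) ≈ 0.143153 ≈ 14.32%


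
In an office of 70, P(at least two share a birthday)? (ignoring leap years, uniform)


P(all different) = Π(365-i)/365 for i=0..69
= 0.000840
P(match) = 1 - 0.000840 = 0.999160

P ≈ 0.9992 ≈ 99.92%


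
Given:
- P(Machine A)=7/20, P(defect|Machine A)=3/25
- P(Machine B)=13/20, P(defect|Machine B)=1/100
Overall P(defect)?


P(B) = Σ P(B|Aᵢ)×P(Aᵢ)
  3/25×7/20 = 21/500
  1/100×13/20 = 13/2000
Sum = 97/2000

P(defect) = 97/2000 ≈ 4.85%


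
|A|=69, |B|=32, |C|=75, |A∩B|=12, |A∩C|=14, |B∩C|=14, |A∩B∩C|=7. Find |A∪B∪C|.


|A∪B∪C| = 69+32+75-12-14-14+7 = 143

|A∪B∪C| = 143


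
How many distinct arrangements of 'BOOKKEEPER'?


Letters: 10, freq: {'B': 1, 'O': 2, 'K': 2, 'E': 3, 'P': 1, 'R': 1}
10!/(1!×2!×2!×3!×1!×1!) = 3628800/24 = 151200

151200


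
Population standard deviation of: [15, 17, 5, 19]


Mean = 56/4 = 14
  (15-14)²=1
  (17-14)²=9
  (5-14)²=81
  (19-14)²=25
Σ(x-μ)² = 116
σ² = 116/4 = 29

σ = √(29) ≈ 5.3852


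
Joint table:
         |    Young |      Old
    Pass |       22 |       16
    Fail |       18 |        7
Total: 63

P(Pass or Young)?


P(Pass∨Young) = P(Pass) + P(Young) - P(Pass∧Young)
= (38 + 40 - 22)/63 = 56/63 = 8/9

P = 8/9 ≈ 88.89%


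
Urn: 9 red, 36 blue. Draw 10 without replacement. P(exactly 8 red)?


Hypergeometric: C(9,8)×C(36,2)/C(45,10)
= 9×630/3190187286 = 315/177232627

P(X=8) = 315/177232627 ≈ 0.00%


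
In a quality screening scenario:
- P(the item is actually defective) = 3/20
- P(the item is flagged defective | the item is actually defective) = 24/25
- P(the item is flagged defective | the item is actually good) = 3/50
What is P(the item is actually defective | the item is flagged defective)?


Using Bayes' theorem:
P(A|B) = P(B|A)·P(A) / P(B)

P(the item is flagged defective) = 24/25 × 3/20 + 3/50 × 17/20
= 18/125 + 51/1000 = 39/200

P(the item is actually defective|the item is flagged defective) = (18/125) / (39/200) = 48/65

P(the item is actually defective|the item is flagged defective) = 48/65 ≈ 73.85%


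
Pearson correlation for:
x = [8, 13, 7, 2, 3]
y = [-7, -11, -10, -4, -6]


n=5, Σx=33, Σy=-38, Σxy=-295, Σx²=295, Σy²=322
r = (5×(-295) - 33×(-38))/√((5×295 - 33²)(5×322 - (-38)²))
= -221/√(386×166) = -221/√64076 ≈ -221/253.1324 ≈ -0.8731

r ≈ -0.8731


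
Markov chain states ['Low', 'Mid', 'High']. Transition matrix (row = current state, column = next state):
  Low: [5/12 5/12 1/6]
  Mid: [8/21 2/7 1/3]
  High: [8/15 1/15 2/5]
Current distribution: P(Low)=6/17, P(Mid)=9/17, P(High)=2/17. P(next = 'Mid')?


P(next=Mid) = Σᵢ P(now=i)×P(i→Mid)
= 6/17×5/12 + 9/17×2/7 + 2/17×1/15
= 5/34 + 18/119 + 2/255 = 1093/3570

P = 1093/3570 ≈ 0.3062


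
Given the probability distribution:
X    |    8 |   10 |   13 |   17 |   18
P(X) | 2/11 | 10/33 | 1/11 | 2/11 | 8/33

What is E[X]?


E[X] = Σ x·P(X=x)
= (8)×(2/11) + (10)×(10/33) + (13)×(1/11) + (17)×(2/11) + (18)×(8/33)
= 433/33

E[X] = 433/33


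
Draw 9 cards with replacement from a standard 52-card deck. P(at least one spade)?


P(not a spade) = 39/52 = 3/4
P(none in 9 draws) = (3/4)^9 = 19683/262144
P(≥1 spade) = 1 - 19683/262144 = 242461/262144

P = 242461/262144 ≈ 92.49%


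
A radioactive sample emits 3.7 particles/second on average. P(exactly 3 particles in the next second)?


Poisson(λ=3.7): P(X=3) = e^(-λ)×λ^k/k!
= e^(-3.7) × 3.7^3 / 3!
≈ 0.02472352647 × 50.653 / 6 ≈ 0.208720

P(X=3) ≈ 0.208720 ≈ 20.87%


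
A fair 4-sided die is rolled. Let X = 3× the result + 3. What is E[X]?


E[die] = (1+4)/2 = 5/2
E[X] = 3×5/2 + 3 = 21/2

E[X] = 21/2


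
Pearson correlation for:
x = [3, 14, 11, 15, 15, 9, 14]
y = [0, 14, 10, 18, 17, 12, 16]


n=7, Σx=81, Σy=87, Σxy=1163, Σx²=1053, Σy²=1309
r = (7×1163 - 81×87)/√((7×1053 - 81²)(7×1309 - 87²))
= 1094/√(810×1594) = 1094/√1291140 ≈ 1094/1136.2834 ≈ 0.9628

r ≈ 0.9628


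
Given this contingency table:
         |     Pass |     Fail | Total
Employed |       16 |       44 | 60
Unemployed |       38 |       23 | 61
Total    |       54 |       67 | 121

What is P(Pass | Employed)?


P(Pass | Employed) = 16/(16+44) = 16/60 = 4/15

P(Pass|Employed) = 4/15 ≈ 26.67%


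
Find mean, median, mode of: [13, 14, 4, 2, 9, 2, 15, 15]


Sorted: [2, 2, 4, 9, 13, 14, 15, 15]
Mean = 74/8 = 37/4
Median = 11
Freq: {13: 1, 14: 1, 4: 1, 2: 2, 9: 1, 15: 2}
Mode: [2, 15]

Mean=37/4, Median=11, Mode=[2, 15]


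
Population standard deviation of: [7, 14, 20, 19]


Mean = 60/4 = 15
  (7-15)²=64
  (14-15)²=1
  (20-15)²=25
  (19-15)²=16
Σ(x-μ)² = 106
σ² = 106/4 = 53/2

σ = √(53/2) ≈ 5.1478


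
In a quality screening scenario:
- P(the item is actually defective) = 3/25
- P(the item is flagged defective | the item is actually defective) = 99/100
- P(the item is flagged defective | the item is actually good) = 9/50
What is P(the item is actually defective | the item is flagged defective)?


Using Bayes' theorem:
P(A|B) = P(B|A)·P(A) / P(B)

P(the item is flagged defective) = 99/100 × 3/25 + 9/50 × 22/25
= 297/2500 + 99/625 = 693/2500

P(the item is actually defective|the item is flagged defective) = (297/2500) / (693/2500) = 3/7

P(the item is actually defective|the item is flagged defective) = 3/7 ≈ 42.86%


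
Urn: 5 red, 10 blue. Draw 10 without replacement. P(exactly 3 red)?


Hypergeometric: C(5,3)×C(10,7)/C(15,10)
= 10×120/3003 = 400/1001

P(X=3) = 400/1001 ≈ 39.96%


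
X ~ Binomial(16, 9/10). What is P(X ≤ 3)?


P(X ≤ 3) = Σ P(X=i) for i=0..3
P(X=0) = 1/10000000000000000
P(X=1) = 9/625000000000000
P(X=2) = 243/250000000000000
P(X=3) = 5103/125000000000000
Sum = 83621/2000000000000000

P(X ≤ 3) = 83621/2000000000000000 ≈ 0.00%


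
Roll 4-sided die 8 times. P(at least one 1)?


P(no 1)^8 = (3/4)^8 = 6561/65536
P(≥1) = 1 - 6561/65536 = 58975/65536

P = 58975/65536 ≈ 89.99%


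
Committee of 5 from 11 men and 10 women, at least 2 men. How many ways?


Count by #men:
  2M,3W: C(11,2)×C(10,3)=6600
  3M,2W: C(11,3)×C(10,2)=7425
  4M,1W: C(11,4)×C(10,1)=3300
  5M,0W: C(11,5)×C(10,0)=462
Total = 17787

17787


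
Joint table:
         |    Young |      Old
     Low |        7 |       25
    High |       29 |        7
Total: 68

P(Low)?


P(Low) = (7+25)/68 = 32/68 = 8/17

P(Low) = 8/17 ≈ 47.06%


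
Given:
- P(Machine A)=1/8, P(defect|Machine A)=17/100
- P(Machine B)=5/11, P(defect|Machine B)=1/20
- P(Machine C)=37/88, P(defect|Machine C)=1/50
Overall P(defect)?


P(B) = Σ P(B|Aᵢ)×P(Aᵢ)
  17/100×1/8 = 17/800
  1/20×5/11 = 1/44
  1/50×37/88 = 37/4400
Sum = 461/8800

P(defect) = 461/8800 ≈ 5.24%


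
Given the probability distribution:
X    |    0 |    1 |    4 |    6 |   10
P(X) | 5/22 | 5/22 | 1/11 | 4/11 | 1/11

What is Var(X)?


E[X] = 81/22
E[X²] = 525/22
Var(X) = E[X²] - (E[X])² = 525/22 - 6561/484 = 4989/484

Var(X) = 4989/484 ≈ 10.3079


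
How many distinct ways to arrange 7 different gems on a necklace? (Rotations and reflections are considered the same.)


Free circular arrangements: rotations and reflections both identified.
(n-1)!/2 = 6!/2 = 720/2 = 360

360


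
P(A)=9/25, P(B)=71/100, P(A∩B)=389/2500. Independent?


P(A)×P(B) = 639/2500
P(A∩B) = 389/2500
Not equal → NOT independent

No, not independent


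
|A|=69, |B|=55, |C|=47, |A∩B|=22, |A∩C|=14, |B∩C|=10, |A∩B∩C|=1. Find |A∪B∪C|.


|A∪B∪C| = 69+55+47-22-14-10+1 = 126

|A∪B∪C| = 126


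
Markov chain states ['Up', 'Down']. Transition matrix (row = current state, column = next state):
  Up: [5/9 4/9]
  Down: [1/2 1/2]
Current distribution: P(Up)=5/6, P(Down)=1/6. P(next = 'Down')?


P(next=Down) = Σᵢ P(now=i)×P(i→Down)
= 5/6×4/9 + 1/6×1/2
= 10/27 + 1/12 = 49/108

P = 49/108 ≈ 0.4537


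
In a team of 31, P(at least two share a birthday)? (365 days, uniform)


P(all different) = Π(365-i)/365 for i=0..30
= 0.269545
P(match) = 1 - 0.269545 = 0.730455

P ≈ 0.7305 ≈ 73.05%


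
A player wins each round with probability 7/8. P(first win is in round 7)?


Geometric: P(X=7) = (1-p)^(k-1)×p = (1/8)^6×7/8 = 7/2097152

P(X=7) = 7/2097152 ≈ 0.00%


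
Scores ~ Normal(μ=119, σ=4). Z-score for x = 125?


z = (x - μ)/σ = (125 - 119)/4 = 1.5

z = 1.5


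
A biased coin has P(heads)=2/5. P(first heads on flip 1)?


Geometric: P(X=1) = (1-p)^(k-1)×p = (3/5)^0×2/5 = 2/5

P(X=1) = 2/5 ≈ 40.00%


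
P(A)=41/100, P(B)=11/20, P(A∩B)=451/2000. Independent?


P(A)×P(B) = 451/2000
P(A∩B) = 451/2000
Equal ✓ → Independent

Yes, independent


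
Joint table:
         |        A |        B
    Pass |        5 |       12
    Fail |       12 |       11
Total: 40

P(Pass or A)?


P(Pass∨A) = P(Pass) + P(A) - P(Pass∧A)
= (17 + 17 - 5)/40 = 29/40

P = 29/40 ≈ 72.50%


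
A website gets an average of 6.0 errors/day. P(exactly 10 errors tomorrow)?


Poisson(λ=6.0): P(X=10) = e^(-λ)×λ^k/k!
= e^(-6.0) × 6.0^10 / 10!
≈ 0.002478752177 × 60466176 / 3628800 ≈ 0.041303

P(X=10) ≈ 0.041303 ≈ 4.13%


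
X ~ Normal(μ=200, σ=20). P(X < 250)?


z = (250-200)/20 = 2.5
P(Z < 2.5) = 0.9938

P(X < 250) ≈ 0.9938


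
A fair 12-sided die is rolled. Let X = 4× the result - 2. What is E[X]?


E[die] = (1+12)/2 = 13/2
E[X] = 4×13/2 - 2 = 24

E[X] = 24


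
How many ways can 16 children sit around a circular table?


Circular arrangements of 16 distinct objects: fix one position to break rotational symmetry.
(n-1)! = 15! = 1307674368000

1307674368000


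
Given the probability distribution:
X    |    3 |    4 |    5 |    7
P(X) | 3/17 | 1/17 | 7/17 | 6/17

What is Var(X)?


E[X] = 90/17
E[X²] = 512/17
Var(X) = E[X²] - (E[X])² = 512/17 - 8100/289 = 604/289

Var(X) = 604/289 ≈ 2.0900


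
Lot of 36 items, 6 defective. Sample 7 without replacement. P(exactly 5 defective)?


Hypergeometric: C(6,5)×C(30,2)/C(36,7)
= 6×435/8347680 = 29/92752

P(X=5) = 29/92752 ≈ 0.03%


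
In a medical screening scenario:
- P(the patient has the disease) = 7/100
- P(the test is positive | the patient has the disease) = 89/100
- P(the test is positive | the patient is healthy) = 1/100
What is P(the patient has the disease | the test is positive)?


Using Bayes' theorem:
P(A|B) = P(B|A)·P(A) / P(B)

P(the test is positive) = 89/100 × 7/100 + 1/100 × 93/100
= 623/10000 + 93/10000 = 179/2500

P(the patient has the disease|the test is positive) = (623/10000) / (179/2500) = 623/716

P(the patient has the disease|the test is positive) = 623/716 ≈ 87.01%


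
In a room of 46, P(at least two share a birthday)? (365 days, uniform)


P(all different) = Π(365-i)/365 for i=0..45
= 0.051747
P(match) = 1 - 0.051747 = 0.948253

P ≈ 0.9483 ≈ 94.83%


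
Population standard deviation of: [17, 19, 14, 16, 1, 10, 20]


Mean = 97/7
  (17-97/7)²=484/49
  (19-97/7)²=1296/49
  (14-97/7)²=1/49
  (16-97/7)²=225/49
  (1-97/7)²=8100/49
  (10-97/7)²=729/49
  (20-97/7)²=1849/49
Σ(x-μ)² = 1812/7
σ² = (1812/7)/7 = 1812/49

σ = √(1812/49) ≈ 6.0811


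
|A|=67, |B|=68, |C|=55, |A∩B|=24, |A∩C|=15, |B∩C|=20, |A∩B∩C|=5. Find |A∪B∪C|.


|A∪B∪C| = 67+68+55-24-15-20+5 = 136

|A∪B∪C| = 136


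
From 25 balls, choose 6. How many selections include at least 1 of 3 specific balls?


Complement: C(25,6) - C(22,6) = 177100 - 74613 = 102487

102487


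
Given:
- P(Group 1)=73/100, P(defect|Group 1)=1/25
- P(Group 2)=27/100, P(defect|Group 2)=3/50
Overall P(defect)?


P(B) = Σ P(B|Aᵢ)×P(Aᵢ)
  1/25×73/100 = 73/2500
  3/50×27/100 = 81/5000
Sum = 227/5000

P(defect) = 227/5000 ≈ 4.54%


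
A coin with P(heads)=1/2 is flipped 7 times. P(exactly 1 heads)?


Binomial: P(X=1) = C(7,1)×p^1×(1-p)^6
= 7 × 1/2 × 1/64 = 7/128

P(X=1) = 7/128 ≈ 5.47%


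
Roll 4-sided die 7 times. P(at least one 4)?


P(no 4)^7 = (3/4)^7 = 2187/16384
P(≥1) = 1 - 2187/16384 = 14197/16384

P = 14197/16384 ≈ 86.65%
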